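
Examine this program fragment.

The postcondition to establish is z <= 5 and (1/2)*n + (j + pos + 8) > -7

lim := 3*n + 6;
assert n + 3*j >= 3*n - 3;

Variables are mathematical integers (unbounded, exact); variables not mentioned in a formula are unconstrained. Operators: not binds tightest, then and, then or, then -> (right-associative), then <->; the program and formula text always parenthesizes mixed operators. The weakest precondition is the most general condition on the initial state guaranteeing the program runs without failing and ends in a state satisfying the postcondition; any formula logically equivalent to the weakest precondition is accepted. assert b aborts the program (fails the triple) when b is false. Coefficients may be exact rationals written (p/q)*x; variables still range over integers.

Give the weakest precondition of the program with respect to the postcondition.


Working backward. After the program, the postcondition z <= 5 and (1/2)*n + (j + pos + 8) > -7 must hold; in canonical form it is z <= 5 and j + (1/2)*n + pos > -15.
Before assert n + 3*j >= 3*n - 3: 3*j >= 2*n - 3 and z <= 5 and j + (1/2)*n + pos > -15
Before lim := 3*n + 6: 3*j >= 2*n - 3 and z <= 5 and j + (1/2)*n + pos > -15
Answer: WP = 3*j >= 2*n - 3 and z <= 5 and j + (1/2)*n + pos > -15


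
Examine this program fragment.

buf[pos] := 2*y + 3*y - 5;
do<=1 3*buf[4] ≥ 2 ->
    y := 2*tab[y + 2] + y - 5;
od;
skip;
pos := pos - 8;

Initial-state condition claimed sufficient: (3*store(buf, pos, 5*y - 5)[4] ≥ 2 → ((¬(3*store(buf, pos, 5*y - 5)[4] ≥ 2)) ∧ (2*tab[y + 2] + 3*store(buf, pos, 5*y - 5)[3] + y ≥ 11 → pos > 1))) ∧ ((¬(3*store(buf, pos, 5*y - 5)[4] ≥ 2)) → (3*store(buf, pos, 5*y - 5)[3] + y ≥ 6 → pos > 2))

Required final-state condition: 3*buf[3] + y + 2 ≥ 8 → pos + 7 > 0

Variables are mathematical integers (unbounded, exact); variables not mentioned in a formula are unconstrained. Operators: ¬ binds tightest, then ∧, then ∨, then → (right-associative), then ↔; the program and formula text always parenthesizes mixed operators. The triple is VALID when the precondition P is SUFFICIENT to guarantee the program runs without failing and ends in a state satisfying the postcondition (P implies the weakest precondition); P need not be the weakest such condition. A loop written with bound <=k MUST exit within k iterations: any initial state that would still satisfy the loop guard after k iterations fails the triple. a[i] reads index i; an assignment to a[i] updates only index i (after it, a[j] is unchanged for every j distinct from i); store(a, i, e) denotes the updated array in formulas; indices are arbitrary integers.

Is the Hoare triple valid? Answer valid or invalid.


Working backward. After the program, the postcondition 3*buf[3] + y + 2 ≥ 8 → pos + 7 > 0 must hold; in canonical form it is 3*buf[3] + y ≥ 6 → pos > -7.
Before pos := pos - 8: 3*buf[3] + y ≥ 6 → pos > 1
Before skip: 3*buf[3] + y ≥ 6 → pos > 1
Before the loop (bound <=1), unroll the exhaustion recursion (WP_0 = exit-now case; WP_j = one more guarded iteration, up to j = 1):
  WP_0: (¬(3*buf[4] ≥ 2)) ∧ (3*buf[3] + y ≥ 6 → pos > 1)
  WP_1: (3*buf[4] ≥ 2 → ((¬(3*buf[4] ≥ 2)) ∧ (3*buf[3] + 2*tab[y + 2] + y ≥ 11 → pos > 1))) ∧ ((¬(3*buf[4] ≥ 2)) → (3*buf[3] + y ≥ 6 → pos > 1))
So before the loop: (3*buf[4] ≥ 2 → ((¬(3*buf[4] ≥ 2)) ∧ (3*buf[3] + 2*tab[y + 2] + y ≥ 11 → pos > 1))) ∧ ((¬(3*buf[4] ≥ 2)) → (3*buf[3] + y ≥ 6 → pos > 1))
Before buf[pos] := 2*y + 3*y - 5: (3*store(buf, pos, 5*y - 5)[4] ≥ 2 → ((¬(3*store(buf, pos, 5*y - 5)[4] ≥ 2)) ∧ (2*tab[y + 2] + 3*store(buf, pos, 5*y - 5)[3] + y ≥ 11 → pos > 1))) ∧ ((¬(3*store(buf, pos, 5*y - 5)[4] ≥ 2)) → (3*store(buf, pos, 5*y - 5)[3] + y ≥ 6 → pos > 1))
The weakest precondition is (3*store(buf, pos, 5*y - 5)[4] ≥ 2 → ((¬(3*store(buf, pos, 5*y - 5)[4] ≥ 2)) ∧ (2*tab[y + 2] + 3*store(buf, pos, 5*y - 5)[3] + y ≥ 11 → pos > 1))) ∧ ((¬(3*store(buf, pos, 5*y - 5)[4] ≥ 2)) → (3*store(buf, pos, 5*y - 5)[3] + y ≥ 6 → pos > 1)).
Check whether (3*store(buf, pos, 5*y - 5)[4] ≥ 2 → ((¬(3*store(buf, pos, 5*y - 5)[4] ≥ 2)) ∧ (2*tab[y + 2] + 3*store(buf, pos, 5*y - 5)[3] + y ≥ 11 → pos > 1))) ∧ ((¬(3*store(buf, pos, 5*y - 5)[4] ≥ 2)) → (3*store(buf, pos, 5*y - 5)[3] + y ≥ 6 → pos > 2)) implies it.
Every state satisfying the precondition satisfies the weakest precondition: the implication holds.
Answer: valid


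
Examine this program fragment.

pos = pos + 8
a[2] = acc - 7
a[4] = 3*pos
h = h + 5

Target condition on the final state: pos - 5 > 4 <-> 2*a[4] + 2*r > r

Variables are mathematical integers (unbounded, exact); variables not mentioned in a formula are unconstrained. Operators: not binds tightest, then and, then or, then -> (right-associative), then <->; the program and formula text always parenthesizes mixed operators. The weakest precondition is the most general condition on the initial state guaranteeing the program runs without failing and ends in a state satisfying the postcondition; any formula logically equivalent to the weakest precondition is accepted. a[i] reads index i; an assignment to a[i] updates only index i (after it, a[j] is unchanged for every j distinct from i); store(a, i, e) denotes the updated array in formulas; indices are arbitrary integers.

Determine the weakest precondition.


Working backward. After the program, the postcondition pos - 5 > 4 <-> 2*a[4] + 2*r > r must hold; in canonical form it is pos > 9 <-> 2*a[4] + r > 0.
Before h := h + 5: pos > 9 <-> 2*a[4] + r > 0
Before a[4] := 3*pos: pos > 9 <-> 6*pos + r > 0
Before a[2] := acc - 7: pos > 9 <-> 6*pos + r > 0
Before pos := pos + 8: pos > 1 <-> 6*pos + r > -48
Answer: WP = pos > 1 <-> 6*pos + r > -48


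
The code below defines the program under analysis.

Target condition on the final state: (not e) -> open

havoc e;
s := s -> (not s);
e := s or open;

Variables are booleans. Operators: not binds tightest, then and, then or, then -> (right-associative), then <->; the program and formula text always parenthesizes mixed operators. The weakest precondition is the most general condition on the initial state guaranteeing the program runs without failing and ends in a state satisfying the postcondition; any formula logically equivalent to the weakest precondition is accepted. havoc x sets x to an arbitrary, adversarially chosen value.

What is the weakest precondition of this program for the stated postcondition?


Working backward. After the program, (not e) -> open must hold.
Before e := s or open: (not (s or open)) -> open
Before s := s -> (not s): (not ((s -> (not s)) or open)) -> open
Before havoc e: (not ((s -> (not s)) or open)) -> open
Answer: WP = (not ((s -> (not s)) or open)) -> open


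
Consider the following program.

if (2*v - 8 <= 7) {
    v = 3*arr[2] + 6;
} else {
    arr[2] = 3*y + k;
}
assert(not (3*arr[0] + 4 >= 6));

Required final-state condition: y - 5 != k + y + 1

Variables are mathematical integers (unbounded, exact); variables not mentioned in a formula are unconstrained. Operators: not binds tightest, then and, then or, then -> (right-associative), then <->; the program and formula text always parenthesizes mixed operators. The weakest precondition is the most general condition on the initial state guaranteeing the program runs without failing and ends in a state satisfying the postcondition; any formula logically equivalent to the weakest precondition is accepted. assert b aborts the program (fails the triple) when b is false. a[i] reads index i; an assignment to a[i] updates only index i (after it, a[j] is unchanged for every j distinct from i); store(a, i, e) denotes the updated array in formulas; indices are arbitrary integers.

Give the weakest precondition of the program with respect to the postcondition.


Working backward. After the program, the postcondition y - 5 != k + y + 1 must hold; in canonical form it is k != -6.
Before assert not (3*arr[0] + 4 >= 6): (not (3*arr[0] >= 2)) and k != -6
Then branch requires (not (3*arr[0] >= 2)) and k != -6; else branch requires (not (3*arr[0] >= 2)) and k != -6.
Before the if: (2*v <= 15 -> ((not (3*arr[0] >= 2)) and k != -6)) and ((not (2*v <= 15)) -> ((not (3*arr[0] >= 2)) and k != -6))
Answer: WP = (2*v <= 15 -> ((not (3*arr[0] >= 2)) and k != -6)) and ((not (2*v <= 15)) -> ((not (3*arr[0] >= 2)) and k != -6))


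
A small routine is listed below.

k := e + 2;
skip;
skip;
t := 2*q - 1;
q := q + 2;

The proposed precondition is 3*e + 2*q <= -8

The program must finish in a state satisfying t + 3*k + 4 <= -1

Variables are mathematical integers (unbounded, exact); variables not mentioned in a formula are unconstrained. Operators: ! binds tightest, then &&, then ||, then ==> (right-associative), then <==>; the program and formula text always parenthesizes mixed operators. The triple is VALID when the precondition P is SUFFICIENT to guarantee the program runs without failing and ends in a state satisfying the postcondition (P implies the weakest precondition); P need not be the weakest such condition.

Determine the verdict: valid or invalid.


Working backward. After the program, the postcondition t + 3*k + 4 <= -1 must hold; in canonical form it is 3*k + t <= -5.
Before q := q + 2: 3*k + t <= -5
Before t := 2*q - 1: 3*k + 2*q <= -4
Before skip: 3*k + 2*q <= -4
Before skip: 3*k + 2*q <= -4
Before k := e + 2: 3*e + 2*q <= -10
The weakest precondition is 3*e + 2*q <= -10.
Check whether 3*e + 2*q <= -8 implies it.
Countermodel: at the initial state e = -4, q = 2, the precondition holds but the weakest precondition fails.
Answer: invalid


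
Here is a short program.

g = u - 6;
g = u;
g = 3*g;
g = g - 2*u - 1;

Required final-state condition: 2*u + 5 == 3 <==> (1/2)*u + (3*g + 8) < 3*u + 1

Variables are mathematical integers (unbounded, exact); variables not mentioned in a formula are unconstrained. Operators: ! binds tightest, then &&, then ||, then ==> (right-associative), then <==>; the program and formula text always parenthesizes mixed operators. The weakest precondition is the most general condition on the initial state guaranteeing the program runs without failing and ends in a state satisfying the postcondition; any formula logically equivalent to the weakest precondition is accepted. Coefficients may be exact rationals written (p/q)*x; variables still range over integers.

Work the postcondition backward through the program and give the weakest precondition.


Working backward. After the program, the postcondition 2*u + 5 == 3 <==> (1/2)*u + (3*g + 8) < 3*u + 1 must hold; in canonical form it is 2*u == -2 <==> 3*g < (5/2)*u - 7.
Before g := g - 2*u - 1: 2*u == -2 <==> 3*g < (17/2)*u - 4
Before g := 3*g: 2*u == -2 <==> 9*g < (17/2)*u - 4
Before g := u: 2*u == -2 <==> (1/2)*u < -4
Before g := u - 6: 2*u == -2 <==> (1/2)*u < -4
Answer: WP = 2*u == -2 <==> (1/2)*u < -4


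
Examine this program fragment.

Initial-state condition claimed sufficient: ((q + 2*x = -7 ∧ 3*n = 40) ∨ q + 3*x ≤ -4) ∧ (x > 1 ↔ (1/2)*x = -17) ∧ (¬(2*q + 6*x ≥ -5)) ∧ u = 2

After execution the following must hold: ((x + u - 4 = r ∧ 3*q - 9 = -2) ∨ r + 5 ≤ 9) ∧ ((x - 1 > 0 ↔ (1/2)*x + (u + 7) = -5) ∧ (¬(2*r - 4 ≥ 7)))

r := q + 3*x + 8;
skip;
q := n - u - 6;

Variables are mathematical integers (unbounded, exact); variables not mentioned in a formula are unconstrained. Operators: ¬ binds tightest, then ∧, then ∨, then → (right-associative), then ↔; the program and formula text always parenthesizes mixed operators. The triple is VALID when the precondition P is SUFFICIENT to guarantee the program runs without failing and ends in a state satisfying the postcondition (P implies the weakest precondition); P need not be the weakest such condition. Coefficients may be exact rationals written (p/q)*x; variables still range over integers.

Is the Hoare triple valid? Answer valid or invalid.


Working backward. After the program, the postcondition ((x + u - 4 = r ∧ 3*q - 9 = -2) ∨ r + 5 ≤ 9) ∧ ((x - 1 > 0 ↔ (1/2)*x + (u + 7) = -5) ∧ (¬(2*r - 4 ≥ 7))) must hold; in canonical form it is ((u + x = r + 4 ∧ 3*q = 7) ∨ r ≤ 4) ∧ (x > 1 ↔ u + (1/2)*x = -12) ∧ (¬(2*r ≥ 11)).
Before q := n - u - 6: ((u + x = r + 4 ∧ 3*n = 3*u + 25) ∨ r ≤ 4) ∧ (x > 1 ↔ u + (1/2)*x = -12) ∧ (¬(2*r ≥ 11))
Before skip: ((u + x = r + 4 ∧ 3*n = 3*u + 25) ∨ r ≤ 4) ∧ (x > 1 ↔ u + (1/2)*x = -12) ∧ (¬(2*r ≥ 11))
Before r := q + 3*x + 8: ((u = q + 2*x + 12 ∧ 3*n = 3*u + 25) ∨ q + 3*x ≤ -4) ∧ (x > 1 ↔ u + (1/2)*x = -12) ∧ (¬(2*q + 6*x ≥ -5))
The weakest precondition is ((u = q + 2*x + 12 ∧ 3*n = 3*u + 25) ∨ q + 3*x ≤ -4) ∧ (x > 1 ↔ u + (1/2)*x = -12) ∧ (¬(2*q + 6*x ≥ -5)).
Check whether ((q + 2*x = -7 ∧ 3*n = 40) ∨ q + 3*x ≤ -4) ∧ (x > 1 ↔ (1/2)*x = -17) ∧ (¬(2*q + 6*x ≥ -5)) ∧ u = 2 implies it.
Countermodel: at the initial state n = 0, q = 80, u = 2, x = -28, the precondition holds but the weakest precondition fails.
Answer: invalid


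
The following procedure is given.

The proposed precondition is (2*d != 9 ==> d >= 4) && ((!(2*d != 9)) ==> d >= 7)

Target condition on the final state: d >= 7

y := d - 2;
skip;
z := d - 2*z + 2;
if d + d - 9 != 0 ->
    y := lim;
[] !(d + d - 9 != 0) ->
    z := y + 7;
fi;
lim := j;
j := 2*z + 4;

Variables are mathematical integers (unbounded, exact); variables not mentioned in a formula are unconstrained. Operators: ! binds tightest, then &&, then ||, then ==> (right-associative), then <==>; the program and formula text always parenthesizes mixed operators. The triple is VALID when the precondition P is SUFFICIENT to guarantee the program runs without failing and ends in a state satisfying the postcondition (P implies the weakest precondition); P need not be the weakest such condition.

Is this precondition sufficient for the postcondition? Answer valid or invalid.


Working backward. After the program, d >= 7 must hold.
Before j := 2*z + 4: d >= 7
Before lim := j: d >= 7
Then branch requires d >= 7; else branch requires d >= 7.
Before the if: (2*d != 9 ==> d >= 7) && ((!(2*d != 9)) ==> d >= 7)
Before z := d - 2*z + 2: (2*d != 9 ==> d >= 7) && ((!(2*d != 9)) ==> d >= 7)
Before skip: (2*d != 9 ==> d >= 7) && ((!(2*d != 9)) ==> d >= 7)
Before y := d - 2: (2*d != 9 ==> d >= 7) && ((!(2*d != 9)) ==> d >= 7)
The weakest precondition is (2*d != 9 ==> d >= 7) && ((!(2*d != 9)) ==> d >= 7).
Check whether (2*d != 9 ==> d >= 4) && ((!(2*d != 9)) ==> d >= 7) implies it.
Countermodel: at the initial state d = 4, the precondition holds but the weakest precondition fails.
Answer: invalid


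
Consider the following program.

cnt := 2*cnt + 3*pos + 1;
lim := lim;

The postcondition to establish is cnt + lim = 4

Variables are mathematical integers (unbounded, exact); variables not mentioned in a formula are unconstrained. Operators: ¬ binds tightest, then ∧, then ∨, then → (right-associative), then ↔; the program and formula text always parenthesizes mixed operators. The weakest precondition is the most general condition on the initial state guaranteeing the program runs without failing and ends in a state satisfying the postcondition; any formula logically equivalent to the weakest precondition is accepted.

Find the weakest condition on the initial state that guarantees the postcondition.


Working backward. After the program, cnt + lim = 4 must hold.
Before lim := lim: cnt + lim = 4
Before cnt := 2*cnt + 3*pos + 1: 2*cnt + lim + 3*pos = 3
Answer: WP = 2*cnt + lim + 3*pos = 3


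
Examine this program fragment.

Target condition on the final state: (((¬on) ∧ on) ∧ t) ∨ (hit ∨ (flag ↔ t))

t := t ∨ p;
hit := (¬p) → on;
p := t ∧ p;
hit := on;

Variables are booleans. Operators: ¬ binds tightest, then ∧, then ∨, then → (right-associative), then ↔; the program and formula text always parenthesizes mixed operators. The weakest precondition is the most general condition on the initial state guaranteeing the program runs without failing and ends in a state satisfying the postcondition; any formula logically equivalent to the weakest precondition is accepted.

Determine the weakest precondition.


Working backward. After the program, the postcondition (((¬on) ∧ on) ∧ t) ∨ (hit ∨ (flag ↔ t)) must hold; in canonical form it is hit ∨ (flag ↔ t).
Before hit := on: on ∨ (flag ↔ t)
Before p := t ∧ p: on ∨ (flag ↔ t)
Before hit := (¬p) → on: on ∨ (flag ↔ t)
Before t := t ∨ p: on ∨ (flag ↔ (t ∨ p))
Answer: WP = on ∨ (flag ↔ (t ∨ p))


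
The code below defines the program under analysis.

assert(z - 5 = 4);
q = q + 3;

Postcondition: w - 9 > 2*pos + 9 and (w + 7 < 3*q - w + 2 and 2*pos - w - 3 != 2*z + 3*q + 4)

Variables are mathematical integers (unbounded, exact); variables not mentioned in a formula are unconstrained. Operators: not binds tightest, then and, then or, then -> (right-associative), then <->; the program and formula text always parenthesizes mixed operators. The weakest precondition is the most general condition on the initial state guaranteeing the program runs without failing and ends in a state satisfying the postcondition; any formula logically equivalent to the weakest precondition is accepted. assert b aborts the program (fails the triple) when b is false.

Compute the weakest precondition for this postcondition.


Working backward. After the program, the postcondition w - 9 > 2*pos + 9 and (w + 7 < 3*q - w + 2 and 2*pos - w - 3 != 2*z + 3*q + 4) must hold; in canonical form it is w > 2*pos + 18 and 2*w < 3*q - 5 and 2*pos != 3*q + w + 2*z + 7.
Before q := q + 3: w > 2*pos + 18 and 2*w < 3*q + 4 and 2*pos != 3*q + w + 2*z + 16
Before assert z - 5 = 4: z = 9 and w > 2*pos + 18 and 2*w < 3*q + 4 and 2*pos != 3*q + w + 2*z + 16
Answer: WP = z = 9 and w > 2*pos + 18 and 2*w < 3*q + 4 and 2*pos != 3*q + w + 2*z + 16


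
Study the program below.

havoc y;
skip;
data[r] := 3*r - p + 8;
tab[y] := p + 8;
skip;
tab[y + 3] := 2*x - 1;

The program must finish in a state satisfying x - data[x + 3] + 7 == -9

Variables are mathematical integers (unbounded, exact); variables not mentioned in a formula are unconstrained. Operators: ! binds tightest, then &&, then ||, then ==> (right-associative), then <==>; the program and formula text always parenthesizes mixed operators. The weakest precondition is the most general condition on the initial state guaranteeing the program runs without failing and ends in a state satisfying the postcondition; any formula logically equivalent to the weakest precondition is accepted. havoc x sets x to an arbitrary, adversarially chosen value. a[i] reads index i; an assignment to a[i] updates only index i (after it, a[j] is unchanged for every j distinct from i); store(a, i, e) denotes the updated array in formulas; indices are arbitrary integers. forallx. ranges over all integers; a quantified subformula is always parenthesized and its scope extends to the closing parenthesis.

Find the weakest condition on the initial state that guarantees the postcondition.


Working backward. After the program, the postcondition x - data[x + 3] + 7 == -9 must hold; in canonical form it is x == data[x + 3] - 16.
Before tab[y + 3] := 2*x - 1: x == data[x + 3] - 16
Before skip: x == data[x + 3] - 16
Before tab[y] := p + 8: x == data[x + 3] - 16
Before data[r] := 3*r - p + 8: x == store(data, r, -p + 3*r + 8)[x + 3] - 16
Before skip: x == store(data, r, -p + 3*r + 8)[x + 3] - 16
Before havoc y: x == store(data, r, -p + 3*r + 8)[x + 3] - 16
Answer: WP = x == store(data, r, -p + 3*r + 8)[x + 3] - 16


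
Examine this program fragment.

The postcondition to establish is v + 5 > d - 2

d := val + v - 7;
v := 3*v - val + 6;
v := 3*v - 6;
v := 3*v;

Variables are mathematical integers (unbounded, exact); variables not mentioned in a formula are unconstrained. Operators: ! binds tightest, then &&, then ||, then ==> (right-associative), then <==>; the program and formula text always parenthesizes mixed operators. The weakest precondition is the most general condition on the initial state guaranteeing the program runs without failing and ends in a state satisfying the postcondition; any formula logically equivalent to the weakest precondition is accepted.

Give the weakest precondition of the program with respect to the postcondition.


Working backward. After the program, the postcondition v + 5 > d - 2 must hold; in canonical form it is v > d - 7.
Before v := 3*v: 3*v > d - 7
Before v := 3*v - 6: 9*v > d + 11
Before v := 3*v - val + 6: 27*v > d + 9*val - 43
Before d := val + v - 7: 26*v > 10*val - 50
Answer: WP = 26*v > 10*val - 50


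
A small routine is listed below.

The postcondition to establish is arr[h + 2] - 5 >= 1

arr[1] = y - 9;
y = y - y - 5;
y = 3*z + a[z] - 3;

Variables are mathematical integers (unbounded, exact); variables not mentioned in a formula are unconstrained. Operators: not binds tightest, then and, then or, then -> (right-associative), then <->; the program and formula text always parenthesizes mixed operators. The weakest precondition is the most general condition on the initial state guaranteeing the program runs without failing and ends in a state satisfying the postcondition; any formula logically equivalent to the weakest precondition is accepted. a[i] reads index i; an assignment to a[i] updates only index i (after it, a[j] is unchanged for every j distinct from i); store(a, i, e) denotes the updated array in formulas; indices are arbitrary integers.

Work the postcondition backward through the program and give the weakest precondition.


Working backward. After the program, the postcondition arr[h + 2] - 5 >= 1 must hold; in canonical form it is arr[h + 2] >= 6.
Before y := 3*z + a[z] - 3: arr[h + 2] >= 6
Before y := y - y - 5: arr[h + 2] >= 6
Before arr[1] := y - 9: store(arr, 1, y - 9)[h + 2] >= 6
Answer: WP = store(arr, 1, y - 9)[h + 2] >= 6


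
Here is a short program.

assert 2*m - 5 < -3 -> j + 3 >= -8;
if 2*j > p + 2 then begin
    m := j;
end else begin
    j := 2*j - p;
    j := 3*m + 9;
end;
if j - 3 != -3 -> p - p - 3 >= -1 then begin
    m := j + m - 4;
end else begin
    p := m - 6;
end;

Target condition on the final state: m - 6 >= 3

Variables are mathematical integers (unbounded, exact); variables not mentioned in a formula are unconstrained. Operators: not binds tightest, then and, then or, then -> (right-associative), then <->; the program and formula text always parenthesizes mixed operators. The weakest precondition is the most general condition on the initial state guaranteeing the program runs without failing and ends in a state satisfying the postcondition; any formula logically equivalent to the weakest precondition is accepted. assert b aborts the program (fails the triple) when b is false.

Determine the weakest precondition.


Working backward. After the program, the postcondition m - 6 >= 3 must hold; in canonical form it is m >= 9.
Then branch requires j + m >= 13; else branch requires m >= 9.
Before the if: ((not (j != 0)) -> j + m >= 13) and (j != 0 -> m >= 9)
Then branch requires ((not (j != 0)) -> 2*j >= 13) and (j != 0 -> j >= 9); else branch requires ((not (3*m != -9)) -> 4*m >= 4) and (3*m != -9 -> m >= 9).
Before the if: (2*j > p + 2 -> (((not (j != 0)) -> 2*j >= 13) and (j != 0 -> j >= 9))) and ((not (2*j > p + 2)) -> (((not (3*m != -9)) -> 4*m >= 4) and (3*m != -9 -> m >= 9)))
Before assert 2*m - 5 < -3 -> j + 3 >= -8: (2*m < 2 -> j >= -11) and (2*j > p + 2 -> (((not (j != 0)) -> 2*j >= 13) and (j != 0 -> j >= 9))) and ((not (2*j > p + 2)) -> (((not (3*m != -9)) -> 4*m >= 4) and (3*m != -9 -> m >= 9)))
Answer: WP = (2*m < 2 -> j >= -11) and (2*j > p + 2 -> (((not (j != 0)) -> 2*j >= 13) and (j != 0 -> j >= 9))) and ((not (2*j > p + 2)) -> (((not (3*m != -9)) -> 4*m >= 4) and (3*m != -9 -> m >= 9)))


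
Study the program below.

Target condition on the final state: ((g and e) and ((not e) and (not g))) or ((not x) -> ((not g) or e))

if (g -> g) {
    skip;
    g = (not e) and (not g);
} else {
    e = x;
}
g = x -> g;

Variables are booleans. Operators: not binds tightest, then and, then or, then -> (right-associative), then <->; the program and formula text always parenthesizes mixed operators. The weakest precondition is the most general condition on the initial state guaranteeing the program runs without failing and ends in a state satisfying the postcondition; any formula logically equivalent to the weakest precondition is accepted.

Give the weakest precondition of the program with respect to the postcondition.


Working backward. After the program, the postcondition ((g and e) and ((not e) and (not g))) or ((not x) -> ((not g) or e)) must hold; in canonical form it is (not x) -> ((not g) or e).
Before g := x -> g: (not x) -> ((not (x -> g)) or e)
Then branch requires (not x) -> ((not (x -> ((not e) and (not g)))) or e); else branch requires (not x) -> ((not (x -> g)) or x).
Before the if: (not x) -> ((not (x -> ((not e) and (not g)))) or e)
Answer: WP = (not x) -> ((not (x -> ((not e) and (not g)))) or e)


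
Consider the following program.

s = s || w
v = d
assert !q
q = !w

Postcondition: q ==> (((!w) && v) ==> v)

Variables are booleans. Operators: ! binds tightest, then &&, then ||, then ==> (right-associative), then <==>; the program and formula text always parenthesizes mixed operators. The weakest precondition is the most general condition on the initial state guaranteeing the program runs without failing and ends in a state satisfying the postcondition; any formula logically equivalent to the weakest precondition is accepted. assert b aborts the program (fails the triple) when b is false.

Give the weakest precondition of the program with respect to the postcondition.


Working backward. After the program, q ==> (((!w) && v) ==> v) must hold.
Before q := !w: (!w) ==> (((!w) && v) ==> v)
Before assert !q: (!q) && ((!w) ==> (((!w) && v) ==> v))
Before v := d: (!q) && ((!w) ==> (((!w) && d) ==> d))
Before s := s || w: (!q) && ((!w) ==> (((!w) && d) ==> d))
Answer: WP = (!q) && ((!w) ==> (((!w) && d) ==> d))


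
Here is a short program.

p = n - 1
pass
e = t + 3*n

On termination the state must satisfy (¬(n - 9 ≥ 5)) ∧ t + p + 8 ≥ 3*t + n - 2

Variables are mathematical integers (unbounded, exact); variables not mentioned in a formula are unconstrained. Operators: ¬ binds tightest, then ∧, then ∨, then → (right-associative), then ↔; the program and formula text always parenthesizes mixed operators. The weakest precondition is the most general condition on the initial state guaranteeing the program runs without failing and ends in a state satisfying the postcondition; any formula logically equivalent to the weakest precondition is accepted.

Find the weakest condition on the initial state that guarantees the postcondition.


Working backward. After the program, the postcondition (¬(n - 9 ≥ 5)) ∧ t + p + 8 ≥ 3*t + n - 2 must hold; in canonical form it is (¬(n ≥ 14)) ∧ p ≥ n + 2*t - 10.
Before e := t + 3*n: (¬(n ≥ 14)) ∧ p ≥ n + 2*t - 10
Before skip: (¬(n ≥ 14)) ∧ p ≥ n + 2*t - 10
Before p := n - 1: (¬(n ≥ 14)) ∧ 2*t ≤ 9
Answer: WP = (¬(n ≥ 14)) ∧ 2*t ≤ 9


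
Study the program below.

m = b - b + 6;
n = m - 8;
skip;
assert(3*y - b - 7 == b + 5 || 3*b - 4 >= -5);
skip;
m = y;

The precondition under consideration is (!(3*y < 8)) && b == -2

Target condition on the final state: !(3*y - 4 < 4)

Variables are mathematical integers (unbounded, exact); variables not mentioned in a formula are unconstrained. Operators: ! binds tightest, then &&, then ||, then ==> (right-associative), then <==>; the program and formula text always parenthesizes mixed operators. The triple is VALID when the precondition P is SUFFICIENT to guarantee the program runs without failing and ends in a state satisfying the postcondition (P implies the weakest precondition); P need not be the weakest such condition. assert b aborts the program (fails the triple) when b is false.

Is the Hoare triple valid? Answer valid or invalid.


Working backward. After the program, the postcondition !(3*y - 4 < 4) must hold; in canonical form it is !(3*y < 8).
Before m := y: !(3*y < 8)
Before skip: !(3*y < 8)
Before assert 3*y - b - 7 == b + 5 || 3*b - 4 >= -5: (3*y == 2*b + 12 || 3*b >= -1) && (!(3*y < 8))
Before skip: (3*y == 2*b + 12 || 3*b >= -1) && (!(3*y < 8))
Before n := m - 8: (3*y == 2*b + 12 || 3*b >= -1) && (!(3*y < 8))
Before m := b - b + 6: (3*y == 2*b + 12 || 3*b >= -1) && (!(3*y < 8))
The weakest precondition is (3*y == 2*b + 12 || 3*b >= -1) && (!(3*y < 8)).
Check whether (!(3*y < 8)) && b == -2 implies it.
Countermodel: at the initial state b = -2, y = 3, the precondition holds but the weakest precondition fails.
Answer: invalid


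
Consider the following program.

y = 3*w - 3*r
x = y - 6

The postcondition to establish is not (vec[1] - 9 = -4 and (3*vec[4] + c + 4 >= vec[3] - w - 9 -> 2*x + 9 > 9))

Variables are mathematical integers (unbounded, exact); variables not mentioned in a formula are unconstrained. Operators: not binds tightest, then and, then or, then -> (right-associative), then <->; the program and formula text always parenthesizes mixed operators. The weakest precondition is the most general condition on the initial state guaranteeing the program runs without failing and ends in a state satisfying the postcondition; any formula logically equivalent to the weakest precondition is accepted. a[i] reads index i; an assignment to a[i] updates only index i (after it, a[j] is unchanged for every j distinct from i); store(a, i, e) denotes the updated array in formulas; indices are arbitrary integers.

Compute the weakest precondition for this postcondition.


Working backward. After the program, the postcondition not (vec[1] - 9 = -4 and (3*vec[4] + c + 4 >= vec[3] - w - 9 -> 2*x + 9 > 9)) must hold; in canonical form it is not (vec[1] = 5 and (3*vec[4] + c + w >= vec[3] - 13 -> 2*x > 0)).
Before x := y - 6: not (vec[1] = 5 and (3*vec[4] + c + w >= vec[3] - 13 -> 2*y > 12))
Before y := 3*w - 3*r: not (vec[1] = 5 and (3*vec[4] + c + w >= vec[3] - 13 -> 6*w > 6*r + 12))
Answer: WP = not (vec[1] = 5 and (3*vec[4] + c + w >= vec[3] - 13 -> 6*w > 6*r + 12))


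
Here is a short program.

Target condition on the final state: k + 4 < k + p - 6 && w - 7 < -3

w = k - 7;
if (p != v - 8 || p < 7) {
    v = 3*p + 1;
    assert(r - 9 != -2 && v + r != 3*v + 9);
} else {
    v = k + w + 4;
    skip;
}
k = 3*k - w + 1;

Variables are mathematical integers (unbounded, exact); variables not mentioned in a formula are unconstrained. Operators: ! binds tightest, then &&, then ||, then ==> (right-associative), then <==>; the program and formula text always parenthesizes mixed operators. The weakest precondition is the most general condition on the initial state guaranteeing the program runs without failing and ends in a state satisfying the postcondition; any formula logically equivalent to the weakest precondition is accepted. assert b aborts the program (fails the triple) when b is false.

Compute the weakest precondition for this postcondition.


Working backward. After the program, the postcondition k + 4 < k + p - 6 && w - 7 < -3 must hold; in canonical form it is p > 10 && w < 4.
Before k := 3*k - w + 1: p > 10 && w < 4
Then branch requires r != 7 && r != 6*p + 11 && p > 10 && w < 4; else branch requires p > 10 && w < 4.
Before the if: ((p != v - 8 || p < 7) ==> (r != 7 && r != 6*p + 11 && p > 10 && w < 4)) && ((!(p != v - 8 || p < 7)) ==> (p > 10 && w < 4))
Before w := k - 7: ((p != v - 8 || p < 7) ==> (r != 7 && r != 6*p + 11 && p > 10 && k < 11)) && ((!(p != v - 8 || p < 7)) ==> (p > 10 && k < 11))
Answer: WP = ((p != v - 8 || p < 7) ==> (r != 7 && r != 6*p + 11 && p > 10 && k < 11)) && ((!(p != v - 8 || p < 7)) ==> (p > 10 && k < 11))


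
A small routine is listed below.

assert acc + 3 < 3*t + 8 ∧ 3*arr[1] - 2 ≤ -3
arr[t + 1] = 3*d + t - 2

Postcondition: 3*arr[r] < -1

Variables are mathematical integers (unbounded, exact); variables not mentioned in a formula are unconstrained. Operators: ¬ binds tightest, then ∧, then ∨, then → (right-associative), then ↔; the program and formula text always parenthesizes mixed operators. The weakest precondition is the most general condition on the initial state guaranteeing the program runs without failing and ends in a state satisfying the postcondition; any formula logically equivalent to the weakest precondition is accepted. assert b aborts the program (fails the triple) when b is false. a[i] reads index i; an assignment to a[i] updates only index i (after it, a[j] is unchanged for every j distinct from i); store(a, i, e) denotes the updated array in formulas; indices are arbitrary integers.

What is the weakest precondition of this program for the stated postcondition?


Working backward. After the program, 3*arr[r] < -1 must hold.
Before arr[t + 1] := 3*d + t - 2: 3*store(arr, t + 1, 3*d + t - 2)[r] < -1
Before assert acc + 3 < 3*t + 8 ∧ 3*arr[1] - 2 ≤ -3: acc < 3*t + 5 ∧ 3*arr[1] ≤ -1 ∧ 3*store(arr, t + 1, 3*d + t - 2)[r] < -1
Answer: WP = acc < 3*t + 5 ∧ 3*arr[1] ≤ -1 ∧ 3*store(arr, t + 1, 3*d + t - 2)[r] < -1


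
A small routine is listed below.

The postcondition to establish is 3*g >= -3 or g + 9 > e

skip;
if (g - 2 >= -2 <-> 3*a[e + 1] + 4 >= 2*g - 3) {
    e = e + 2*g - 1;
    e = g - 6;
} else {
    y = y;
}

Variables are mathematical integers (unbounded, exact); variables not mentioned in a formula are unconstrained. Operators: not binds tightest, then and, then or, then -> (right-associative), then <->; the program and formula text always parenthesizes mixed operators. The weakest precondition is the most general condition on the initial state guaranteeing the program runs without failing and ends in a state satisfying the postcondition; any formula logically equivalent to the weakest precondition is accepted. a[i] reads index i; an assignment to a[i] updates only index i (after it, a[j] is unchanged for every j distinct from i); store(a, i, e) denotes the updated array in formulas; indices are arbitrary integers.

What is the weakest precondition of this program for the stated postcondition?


Working backward. After the program, the postcondition 3*g >= -3 or g + 9 > e must hold; in canonical form it is 3*g >= -3 or g > e - 9.
Then branch requires true; else branch requires 3*g >= -3 or g > e - 9.
Before the if: (not (g >= 0 <-> 3*a[e + 1] >= 2*g - 7)) -> (3*g >= -3 or g > e - 9)
Before skip: (not (g >= 0 <-> 3*a[e + 1] >= 2*g - 7)) -> (3*g >= -3 or g > e - 9)
Answer: WP = (not (g >= 0 <-> 3*a[e + 1] >= 2*g - 7)) -> (3*g >= -3 or g > e - 9)


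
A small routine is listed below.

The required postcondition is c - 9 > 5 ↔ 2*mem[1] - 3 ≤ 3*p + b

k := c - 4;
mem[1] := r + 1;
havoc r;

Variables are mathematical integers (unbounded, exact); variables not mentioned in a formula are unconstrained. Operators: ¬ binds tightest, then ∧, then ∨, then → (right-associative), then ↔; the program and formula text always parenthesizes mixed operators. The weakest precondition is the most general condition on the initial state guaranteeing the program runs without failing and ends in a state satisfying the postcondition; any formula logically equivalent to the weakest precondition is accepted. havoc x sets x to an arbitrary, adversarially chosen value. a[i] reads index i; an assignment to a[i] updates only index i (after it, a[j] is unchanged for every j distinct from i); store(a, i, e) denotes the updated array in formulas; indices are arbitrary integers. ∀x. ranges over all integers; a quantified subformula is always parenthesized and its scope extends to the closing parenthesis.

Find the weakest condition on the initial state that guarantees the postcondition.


Working backward. After the program, the postcondition c - 9 > 5 ↔ 2*mem[1] - 3 ≤ 3*p + b must hold; in canonical form it is c > 14 ↔ 2*mem[1] ≤ b + 3*p + 3.
Before havoc r: c > 14 ↔ 2*mem[1] ≤ b + 3*p + 3
Before mem[1] := r + 1: c > 14 ↔ 2*r ≤ b + 3*p + 1
Before k := c - 4: c > 14 ↔ 2*r ≤ b + 3*p + 1
Answer: WP = c > 14 ↔ 2*r ≤ b + 3*p + 1


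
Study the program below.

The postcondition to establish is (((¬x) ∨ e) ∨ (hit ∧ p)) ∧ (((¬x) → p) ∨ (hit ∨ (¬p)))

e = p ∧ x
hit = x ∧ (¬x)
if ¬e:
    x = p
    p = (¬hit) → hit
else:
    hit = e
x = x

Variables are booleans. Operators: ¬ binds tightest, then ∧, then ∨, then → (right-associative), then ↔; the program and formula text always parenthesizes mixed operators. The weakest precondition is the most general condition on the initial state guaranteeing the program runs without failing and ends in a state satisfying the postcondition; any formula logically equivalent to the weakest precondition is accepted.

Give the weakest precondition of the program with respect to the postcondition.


Working backward. After the program, the postcondition (((¬x) ∨ e) ∨ (hit ∧ p)) ∧ (((¬x) → p) ∨ (hit ∨ (¬p))) must hold; in canonical form it is ((¬x) ∨ e ∨ (hit ∧ p)) ∧ (((¬x) → p) ∨ hit ∨ (¬p)).
Before x := x: ((¬x) ∨ e ∨ (hit ∧ p)) ∧ (((¬x) → p) ∨ hit ∨ (¬p))
Then branch requires ((¬p) ∨ e ∨ (hit ∧ ((¬hit) → hit))) ∧ (((¬p) → ((¬hit) → hit)) ∨ hit ∨ (¬((¬hit) → hit))); else branch requires ((¬x) ∨ e ∨ (e ∧ p)) ∧ (((¬x) → p) ∨ e ∨ (¬p)).
Before the if: ((¬e) → (((¬p) ∨ e ∨ (hit ∧ ((¬hit) → hit))) ∧ (((¬p) → ((¬hit) → hit)) ∨ hit ∨ (¬((¬hit) → hit))))) ∧ (e → (((¬x) ∨ e ∨ (e ∧ p)) ∧ (((¬x) → p) ∨ e ∨ (¬p))))
Before hit := x ∧ (¬x): ((¬e) → ((¬p) ∨ e)) ∧ (e → (((¬x) ∨ e ∨ (e ∧ p)) ∧ (((¬x) → p) ∨ e ∨ (¬p))))
Before e := p ∧ x: ((¬(p ∧ x)) → ((¬p) ∨ (p ∧ x))) ∧ ((p ∧ x) → (((¬x) ∨ (p ∧ x)) ∧ (((¬x) → p) ∨ (p ∧ x) ∨ (¬p))))
Answer: WP = ((¬(p ∧ x)) → ((¬p) ∨ (p ∧ x))) ∧ ((p ∧ x) → (((¬x) ∨ (p ∧ x)) ∧ (((¬x) → p) ∨ (p ∧ x) ∨ (¬p))))


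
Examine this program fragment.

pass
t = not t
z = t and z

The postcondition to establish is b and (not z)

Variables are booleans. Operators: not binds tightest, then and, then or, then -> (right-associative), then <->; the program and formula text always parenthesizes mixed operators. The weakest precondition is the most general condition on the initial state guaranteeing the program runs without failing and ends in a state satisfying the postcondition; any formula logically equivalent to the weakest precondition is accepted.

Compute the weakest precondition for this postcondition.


Working backward. After the program, b and (not z) must hold.
Before z := t and z: b and (not (t and z))
Before t := not t: b and (not ((not t) and z))
Before skip: b and (not ((not t) and z))
Answer: WP = b and (not ((not t) and z))


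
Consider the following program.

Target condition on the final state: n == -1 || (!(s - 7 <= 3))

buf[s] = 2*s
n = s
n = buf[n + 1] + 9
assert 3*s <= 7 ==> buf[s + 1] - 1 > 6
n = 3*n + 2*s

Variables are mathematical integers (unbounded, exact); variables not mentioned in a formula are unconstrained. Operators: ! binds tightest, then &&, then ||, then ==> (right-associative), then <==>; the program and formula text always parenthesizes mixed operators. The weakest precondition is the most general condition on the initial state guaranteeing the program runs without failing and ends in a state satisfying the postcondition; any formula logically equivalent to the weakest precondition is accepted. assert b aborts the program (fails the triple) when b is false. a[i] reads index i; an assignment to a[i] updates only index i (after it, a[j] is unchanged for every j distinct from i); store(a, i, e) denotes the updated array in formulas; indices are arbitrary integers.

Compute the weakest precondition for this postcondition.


Working backward. After the program, the postcondition n == -1 || (!(s - 7 <= 3)) must hold; in canonical form it is n == -1 || (!(s <= 10)).
Before n := 3*n + 2*s: 3*n + 2*s == -1 || (!(s <= 10))
Before assert 3*s <= 7 ==> buf[s + 1] - 1 > 6: (3*s <= 7 ==> buf[s + 1] > 7) && (3*n + 2*s == -1 || (!(s <= 10)))
Before n := buf[n + 1] + 9: (3*s <= 7 ==> buf[s + 1] > 7) && (3*buf[n + 1] + 2*s == -28 || (!(s <= 10)))
Before n := s: (3*s <= 7 ==> buf[s + 1] > 7) && (3*buf[s + 1] + 2*s == -28 || (!(s <= 10)))
Before buf[s] := 2*s: (3*s <= 7 ==> store(buf, s, 2*s)[s + 1] > 7) && (3*store(buf, s, 2*s)[s + 1] + 2*s == -28 || (!(s <= 10)))
Answer: WP = (3*s <= 7 ==> store(buf, s, 2*s)[s + 1] > 7) && (3*store(buf, s, 2*s)[s + 1] + 2*s == -28 || (!(s <= 10)))
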